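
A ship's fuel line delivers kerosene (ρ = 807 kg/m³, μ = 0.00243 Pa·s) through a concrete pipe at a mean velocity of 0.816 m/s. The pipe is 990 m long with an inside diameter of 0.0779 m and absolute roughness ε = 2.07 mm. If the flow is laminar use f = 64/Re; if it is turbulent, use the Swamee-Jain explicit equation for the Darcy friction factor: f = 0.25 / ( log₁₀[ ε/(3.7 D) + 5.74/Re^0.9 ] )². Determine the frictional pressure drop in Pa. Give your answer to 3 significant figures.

ΔP ≈ 193000 Pa

Reynolds number Re = ρVD/μ = 807 · 0.816 · 0.0779 / 0.00243 = 2.111e+04.
Re > 4000 → turbulent. Relative roughness ε/D = 0.00207/0.0779 = 0.0266. Swamee-Jain: f = 0.25/(log₁₀[0.0266/3.7 + 5.74/2.111e+04^0.9])² = 0.25/(log₁₀[0.00718 + 0.000736])² = 0.25/(-2.101)² = 0.05661.
Darcy-Weisbach: ΔP = f(L/D)(ρV²/2) = 0.05661·(990/0.0779)·(807·0.816²/2) = 0.05661·1.271e+04·268.7 = 1.933e+05 Pa.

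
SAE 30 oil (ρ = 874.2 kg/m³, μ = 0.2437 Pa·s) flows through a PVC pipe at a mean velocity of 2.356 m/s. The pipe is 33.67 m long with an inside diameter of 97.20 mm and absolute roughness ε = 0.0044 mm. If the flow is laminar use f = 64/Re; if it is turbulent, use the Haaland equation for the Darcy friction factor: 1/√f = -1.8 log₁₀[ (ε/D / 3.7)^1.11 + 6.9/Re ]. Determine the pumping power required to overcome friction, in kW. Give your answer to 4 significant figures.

P ≈ 1.145 kW

Reynolds number Re = ρVD/μ = 874.2 · 2.356 · 0.0972 / 0.244 = 821.5.
Re < 2300 → laminar flow, so f = 64/Re = 64/821.5 = 0.07791 (the turbulent correlation is not needed).
Darcy-Weisbach: ΔP = f(L/D)(ρV²/2) = 0.07791·(33.67/0.0972)·(874.2·2.356²/2) = 0.07791·346.4·2426 = 6.548e+04 Pa.
Q = V·A = 2.356·0.00742 = 0.01748 m³/s.
Pumping power P = QΔP = 0.01748·6.548e+04 = 1144.7 W = 1.145 kW.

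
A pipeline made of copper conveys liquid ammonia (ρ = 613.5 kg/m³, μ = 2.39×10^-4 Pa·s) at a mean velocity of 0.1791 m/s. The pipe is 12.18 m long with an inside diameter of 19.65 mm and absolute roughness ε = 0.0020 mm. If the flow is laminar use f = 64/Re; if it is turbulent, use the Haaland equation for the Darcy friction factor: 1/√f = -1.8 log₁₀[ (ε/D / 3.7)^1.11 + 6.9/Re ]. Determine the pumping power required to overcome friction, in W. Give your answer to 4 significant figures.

P ≈ 0.01056 W

Reynolds number Re = ρVD/μ = 613.5 · 0.1791 · 0.01965 / 0.000239 = 9034.
Re > 4000 → turbulent. Relative roughness ε/D = 2e-06/0.01965 = 0.000102. Haaland: 1/√f = -1.8 log₁₀[(0.000102/3.7)^1.11 + 6.9/9034] = -1.8 log₁₀[8.67e-06 + 0.000764] = 5.602, so f = 0.03187.
Darcy-Weisbach: ΔP = f(L/D)(ρV²/2) = 0.03187·(12.18/0.01965)·(613.5·0.1791²/2) = 0.03187·619.8·9.84 = 194.4 Pa.
Q = V·A = 0.1791·0.0003033 = 5.431e-05 m³/s.
Pumping power P = QΔP = 5.431e-05·194.4 = 0.010556 W = 0.01056 W.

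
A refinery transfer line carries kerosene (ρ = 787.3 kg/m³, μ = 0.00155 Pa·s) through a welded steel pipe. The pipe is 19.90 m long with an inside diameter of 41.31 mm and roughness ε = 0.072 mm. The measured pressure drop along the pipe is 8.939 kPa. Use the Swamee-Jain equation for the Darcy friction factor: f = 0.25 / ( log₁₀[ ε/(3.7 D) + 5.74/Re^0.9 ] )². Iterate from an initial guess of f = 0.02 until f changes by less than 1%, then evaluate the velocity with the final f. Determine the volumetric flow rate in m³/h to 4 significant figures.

Rearranging Darcy-Weisbach: V = √(2·ΔP·D/(f·L·ρ)). With ε/D = 7.2e-05/0.04131 = 0.00174, iterate starting from f = 0.02:
  f = 0.02 → V = √(2·8939·0.04131/(0.02·19.9·787.3)) = 1.535 m/s; Re = ρVD/μ = 3.221e+04; f → 0.02757
  f = 0.02757 → V = 1.308 m/s; Re = 2.744e+04; f → 0.02819
  f = 0.02819 → V = 1.293 m/s; Re = 2.713e+04; f → 0.02824
Converged (Δf/f < 1%). With the final f = 0.02824: V = √(2·8939·0.04131/(0.02824·19.9·787.3)) = 1.292 m/s.
Q = V·A = 1.292·(π/4·0.04131²) = 0.001732 m³/s = 6.234 m³/h.

Q ≈ 6.234 m³/h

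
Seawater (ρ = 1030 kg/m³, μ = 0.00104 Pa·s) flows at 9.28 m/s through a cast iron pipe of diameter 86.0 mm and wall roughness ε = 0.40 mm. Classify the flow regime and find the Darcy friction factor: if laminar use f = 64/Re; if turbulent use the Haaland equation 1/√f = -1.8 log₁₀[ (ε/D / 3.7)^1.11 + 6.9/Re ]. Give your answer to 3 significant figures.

f ≈ 0.0299

Re = ρVD/μ = 1030·9.28·0.086/0.00104 = 7.904e+05.
Re > 4000 → turbulent. ε/D = 0.0004/0.086 = 0.00465; Haaland: 1/√f = -1.8 log₁₀[0.000603 + 8.73e-06] = 5.784, so f = 0.02989.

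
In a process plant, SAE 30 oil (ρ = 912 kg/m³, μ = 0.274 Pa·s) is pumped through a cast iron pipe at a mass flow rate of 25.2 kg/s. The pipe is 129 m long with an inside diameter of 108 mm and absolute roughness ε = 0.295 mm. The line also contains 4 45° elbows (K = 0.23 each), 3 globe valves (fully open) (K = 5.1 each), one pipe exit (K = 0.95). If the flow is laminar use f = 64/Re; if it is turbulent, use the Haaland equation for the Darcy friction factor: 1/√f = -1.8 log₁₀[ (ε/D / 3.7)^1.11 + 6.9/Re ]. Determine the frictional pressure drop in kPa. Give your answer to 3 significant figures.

ΔP ≈ 364 kPa

A = πD²/4 = π(0.108)²/4 = 0.009161 m²; mean velocity V = ṁ/(ρA) = 25.2/(912 · 0.009161) = 3.016 m/s.
Reynolds number Re = ρVD/μ = 912 · 3.016 · 0.108 / 0.274 = 1084.
Re < 2300 → laminar flow, so f = 64/Re = 64/1084 = 0.05903 (the turbulent correlation is not needed).
Total minor-loss coefficient ΣK = 4·0.23 + 3·5.1 + 1·0.95 = 17.2.
ΔP = [f·L/D + ΣK]·(ρV²/2) = [0.05903·129/0.108 + 17.2]·(912·3.016²/2) = [70.5 + 17.2]·4149 = 3.637e+05 Pa.
ΔP = 3.637e+05 Pa = 364 kPa.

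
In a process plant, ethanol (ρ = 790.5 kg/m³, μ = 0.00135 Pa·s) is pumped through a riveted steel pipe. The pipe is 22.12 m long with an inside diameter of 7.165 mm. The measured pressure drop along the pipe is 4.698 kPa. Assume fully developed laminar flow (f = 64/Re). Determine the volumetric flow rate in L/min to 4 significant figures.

For laminar flow, f = 64/Re with Re = ρVD/μ, so Darcy-Weisbach reduces to ΔP = 32μLV/D². Solving for V: V = ΔP·D²/(32μL) = 4698·(0.007165)²/(32·0.00135·22.12) = 0.2524 m/s.
Check: Re = ρVD/μ = 790.5·0.2524·0.007165/0.00135 = 1059 < 2300, so the laminar assumption holds.
Q = V·A = 0.2524·(π/4·0.007165²) = 1.018e-05 m³/s = 0.6106 L/min.

Q ≈ 0.6106 L/min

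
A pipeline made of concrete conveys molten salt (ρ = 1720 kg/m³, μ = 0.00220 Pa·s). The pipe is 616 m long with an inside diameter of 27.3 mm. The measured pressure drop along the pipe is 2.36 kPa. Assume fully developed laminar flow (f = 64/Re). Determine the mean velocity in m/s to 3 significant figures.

For laminar flow, f = 64/Re with Re = ρVD/μ, so Darcy-Weisbach reduces to ΔP = 32μLV/D². Solving for V: V = ΔP·D²/(32μL) = 2360·(0.0273)²/(32·0.0022·616) = 0.04056 m/s.
Check: Re = ρVD/μ = 1720·0.04056·0.0273/0.0022 = 865.7 < 2300, so the laminar assumption holds.

V ≈ 0.0406 m/s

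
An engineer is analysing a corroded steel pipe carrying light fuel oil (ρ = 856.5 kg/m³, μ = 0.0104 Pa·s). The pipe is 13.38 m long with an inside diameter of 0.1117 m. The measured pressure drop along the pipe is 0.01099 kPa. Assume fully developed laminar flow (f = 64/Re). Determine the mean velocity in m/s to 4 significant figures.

V ≈ 0.03079 m/s

For laminar flow, f = 64/Re with Re = ρVD/μ, so Darcy-Weisbach reduces to ΔP = 32μLV/D². Solving for V: V = ΔP·D²/(32μL) = 10.99·(0.1117)²/(32·0.0104·13.38) = 0.03079 m/s.
Check: Re = ρVD/μ = 856.5·0.03079·0.1117/0.0104 = 283.3 < 2300, so the laminar assumption holds.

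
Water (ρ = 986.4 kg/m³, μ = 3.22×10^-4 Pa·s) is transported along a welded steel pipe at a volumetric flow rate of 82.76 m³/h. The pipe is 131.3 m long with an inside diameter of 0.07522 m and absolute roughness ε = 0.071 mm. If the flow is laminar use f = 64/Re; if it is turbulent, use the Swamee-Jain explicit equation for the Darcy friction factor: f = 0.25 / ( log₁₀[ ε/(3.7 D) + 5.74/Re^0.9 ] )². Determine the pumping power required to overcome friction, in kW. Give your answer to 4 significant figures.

P ≈ 10.44 kW

Q = 82.76 m³/h = 82.76/3600 = 0.02299 m³/s.
Cross-sectional area A = πD²/4 = π(0.07522)²/4 = 0.004444 m²; mean velocity V = Q/A = 0.02299/0.004444 = 5.173 m/s.
Reynolds number Re = ρVD/μ = 986.4 · 5.173 · 0.07522 / 0.000322 = 1.192e+06.
Re > 4000 → turbulent. Relative roughness ε/D = 7.1e-05/0.07522 = 0.000944. Swamee-Jain: f = 0.25/(log₁₀[0.000944/3.7 + 5.74/1.192e+06^0.9])² = 0.25/(log₁₀[0.000255 + 1.95e-05])² = 0.25/(-3.561)² = 0.01971.
Darcy-Weisbach: ΔP = f(L/D)(ρV²/2) = 0.01971·(131.3/0.07522)·(986.4·5.173²/2) = 0.01971·1746·1.32e+04 = 4.542e+05 Pa.
Pumping power P = QΔP = 0.02299·4.542e+05 = 10441 W = 10.44 kW.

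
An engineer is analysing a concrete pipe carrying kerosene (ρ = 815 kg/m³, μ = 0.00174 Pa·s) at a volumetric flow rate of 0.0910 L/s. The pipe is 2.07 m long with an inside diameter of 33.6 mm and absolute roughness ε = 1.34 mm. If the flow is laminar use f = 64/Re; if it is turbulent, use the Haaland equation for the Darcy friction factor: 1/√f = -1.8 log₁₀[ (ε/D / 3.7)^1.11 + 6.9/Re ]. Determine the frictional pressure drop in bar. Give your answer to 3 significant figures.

Q = 0.0910 L/s = 0.0910/1000 = 9.1e-05 m³/s.
Cross-sectional area A = πD²/4 = π(0.0336)²/4 = 0.0008867 m²; mean velocity V = Q/A = 9.1e-05/0.0008867 = 0.1026 m/s.
Reynolds number Re = ρVD/μ = 815 · 0.1026 · 0.0336 / 0.00174 = 1615.
Re < 2300 → laminar flow, so f = 64/Re = 64/1615 = 0.03962 (the turbulent correlation is not needed).
Darcy-Weisbach: ΔP = f(L/D)(ρV²/2) = 0.03962·(2.07/0.0336)·(815·0.1026²/2) = 0.03962·61.61·4.292 = 10.48 Pa.
ΔP = 10.48 Pa = 1.05×10^-4 bar.

ΔP ≈ 1.05×10^-4 bar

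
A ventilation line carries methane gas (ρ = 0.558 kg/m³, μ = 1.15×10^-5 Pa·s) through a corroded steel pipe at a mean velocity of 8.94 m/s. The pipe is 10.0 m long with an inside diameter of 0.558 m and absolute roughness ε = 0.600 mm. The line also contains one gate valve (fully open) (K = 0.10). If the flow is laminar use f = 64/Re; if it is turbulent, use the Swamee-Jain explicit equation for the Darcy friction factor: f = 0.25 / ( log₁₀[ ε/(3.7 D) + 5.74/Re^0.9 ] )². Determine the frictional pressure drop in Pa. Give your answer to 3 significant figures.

ΔP ≈ 10.7 Pa

Reynolds number Re = ρVD/μ = 0.558 · 8.94 · 0.558 / 1.15e-05 = 2.421e+05.
Re > 4000 → turbulent. Relative roughness ε/D = 0.0006/0.558 = 0.00108. Swamee-Jain: f = 0.25/(log₁₀[0.00108/3.7 + 5.74/2.421e+05^0.9])² = 0.25/(log₁₀[0.000291 + 8.19e-05])² = 0.25/(-3.429)² = 0.02126.
Total minor-loss coefficient ΣK = 1·0.1 = 0.1.
ΔP = [f·L/D + ΣK]·(ρV²/2) = [0.02126·10/0.558 + 0.1]·(0.558·8.94²/2) = [0.3811 + 0.1]·22.3 = 10.73 Pa.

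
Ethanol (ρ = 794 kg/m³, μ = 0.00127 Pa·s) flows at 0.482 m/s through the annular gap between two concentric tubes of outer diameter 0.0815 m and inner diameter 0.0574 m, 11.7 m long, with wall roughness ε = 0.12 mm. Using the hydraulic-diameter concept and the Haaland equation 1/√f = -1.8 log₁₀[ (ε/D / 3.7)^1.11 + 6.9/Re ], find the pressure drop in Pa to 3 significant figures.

ΔP ≈ 1770 Pa

Hydraulic diameter D_h = 4A/P = D_o - D_i = 0.0815 - 0.0574 = 0.0241 m.
Re = ρVD_h/μ = 794·0.482·0.0241/0.00127 = 7262.
ε/D_h = 0.00012/0.0241 = 0.00498; Haaland gives 1/√f = -1.8 log₁₀[0.00065+0.00095] = 5.032, so f = 0.03949.
ΔP = f(L/D_h)(ρV²/2) = 0.03949·11.7/0.0241·92.23 = 1768 Pa.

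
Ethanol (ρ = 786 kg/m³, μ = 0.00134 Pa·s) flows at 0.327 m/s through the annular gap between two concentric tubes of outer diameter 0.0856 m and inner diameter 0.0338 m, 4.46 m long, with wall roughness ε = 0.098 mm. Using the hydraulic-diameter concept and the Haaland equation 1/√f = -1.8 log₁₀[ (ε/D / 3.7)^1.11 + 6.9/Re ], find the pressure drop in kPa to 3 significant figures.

ΔP ≈ 0.121 kPa

Hydraulic diameter D_h = 4A/P = D_o - D_i = 0.0856 - 0.0338 = 0.0518 m.
Re = ρVD_h/μ = 786·0.327·0.0518/0.00134 = 9936.
ε/D_h = 9.8e-05/0.0518 = 0.00189; Haaland gives 1/√f = -1.8 log₁₀[0.000222+0.000694] = 5.468, so f = 0.03345.
ΔP = f(L/D_h)(ρV²/2) = 0.03345·4.46/0.0518·42.02 = 121 Pa.
ΔP = 0.121 kPa.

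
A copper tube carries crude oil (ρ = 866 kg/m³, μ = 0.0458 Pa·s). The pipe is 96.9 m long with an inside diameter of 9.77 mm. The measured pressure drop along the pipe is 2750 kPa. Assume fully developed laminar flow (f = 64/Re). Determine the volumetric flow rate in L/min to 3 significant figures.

For laminar flow, f = 64/Re with Re = ρVD/μ, so Darcy-Weisbach reduces to ΔP = 32μLV/D². Solving for V: V = ΔP·D²/(32μL) = 2.75e+06·(0.00977)²/(32·0.0458·96.9) = 1.848 m/s.
Check: Re = ρVD/μ = 866·1.848·0.00977/0.0458 = 341.5 < 2300, so the laminar assumption holds.
Q = V·A = 1.848·(π/4·0.00977²) = 0.0001386 m³/s = 8.31 L/min.

Q ≈ 8.31 L/min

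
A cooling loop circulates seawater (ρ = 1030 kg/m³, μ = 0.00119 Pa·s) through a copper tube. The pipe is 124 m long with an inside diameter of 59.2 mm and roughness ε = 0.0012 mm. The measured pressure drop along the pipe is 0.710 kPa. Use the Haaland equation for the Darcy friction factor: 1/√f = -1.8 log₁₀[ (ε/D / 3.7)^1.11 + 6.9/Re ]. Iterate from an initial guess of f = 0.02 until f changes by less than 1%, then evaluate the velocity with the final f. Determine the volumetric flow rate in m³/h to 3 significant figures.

Q ≈ 1.38 m³/h

Rearranging Darcy-Weisbach: V = √(2·ΔP·D/(f·L·ρ)). With ε/D = 1.2e-06/0.0592 = 2.03e-05, iterate starting from f = 0.02:
  f = 0.02 → V = √(2·710·0.0592/(0.02·124·1030)) = 0.1814 m/s; Re = ρVD/μ = 9295; f → 0.03153
  f = 0.03153 → V = 0.1445 m/s; Re = 7403; f → 0.03362
  f = 0.03362 → V = 0.1399 m/s; Re = 7169; f → 0.03393
Converged (Δf/f < 1%). With the final f = 0.03393: V = √(2·710·0.0592/(0.03393·124·1030)) = 0.1393 m/s.
Q = V·A = 0.1393·(π/4·0.0592²) = 0.0003834 m³/s = 1.38 m³/h.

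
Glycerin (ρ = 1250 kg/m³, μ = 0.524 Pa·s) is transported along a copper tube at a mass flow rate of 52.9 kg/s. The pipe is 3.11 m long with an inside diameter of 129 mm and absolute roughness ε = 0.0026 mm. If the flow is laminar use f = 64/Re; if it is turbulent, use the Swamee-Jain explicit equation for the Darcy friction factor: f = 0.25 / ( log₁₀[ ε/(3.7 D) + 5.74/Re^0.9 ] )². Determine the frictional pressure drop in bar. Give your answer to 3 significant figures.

A = πD²/4 = π(0.129)²/4 = 0.01307 m²; mean velocity V = ṁ/(ρA) = 52.9/(1250 · 0.01307) = 3.238 m/s.
Reynolds number Re = ρVD/μ = 1250 · 3.238 · 0.129 / 0.524 = 996.4.
Re < 2300 → laminar flow, so f = 64/Re = 64/996.4 = 0.06423 (the turbulent correlation is not needed).
Darcy-Weisbach: ΔP = f(L/D)(ρV²/2) = 0.06423·(3.11/0.129)·(1250·3.238²/2) = 0.06423·24.11·6553 = 1.015e+04 Pa.
ΔP = 1.015e+04 Pa = 0.101 bar.

ΔP ≈ 0.101 bar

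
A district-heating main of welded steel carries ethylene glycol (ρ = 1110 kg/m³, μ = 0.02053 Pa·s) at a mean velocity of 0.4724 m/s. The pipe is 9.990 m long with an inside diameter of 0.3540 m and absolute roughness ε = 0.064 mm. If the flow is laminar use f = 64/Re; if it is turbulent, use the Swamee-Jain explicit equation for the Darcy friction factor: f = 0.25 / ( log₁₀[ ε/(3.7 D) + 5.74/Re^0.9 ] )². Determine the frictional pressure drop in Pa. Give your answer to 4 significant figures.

ΔP ≈ 112.4 Pa

Reynolds number Re = ρVD/μ = 1110 · 0.4724 · 0.354 / 0.0205 = 9042.
Re > 4000 → turbulent. Relative roughness ε/D = 6.4e-05/0.354 = 0.000181. Swamee-Jain: f = 0.25/(log₁₀[0.000181/3.7 + 5.74/9042^0.9])² = 0.25/(log₁₀[4.89e-05 + 0.00158])² = 0.25/(-2.788)² = 0.03215.
Darcy-Weisbach: ΔP = f(L/D)(ρV²/2) = 0.03215·(9.99/0.354)·(1110·0.4724²/2) = 0.03215·28.22·123.9 = 112.4 Pa.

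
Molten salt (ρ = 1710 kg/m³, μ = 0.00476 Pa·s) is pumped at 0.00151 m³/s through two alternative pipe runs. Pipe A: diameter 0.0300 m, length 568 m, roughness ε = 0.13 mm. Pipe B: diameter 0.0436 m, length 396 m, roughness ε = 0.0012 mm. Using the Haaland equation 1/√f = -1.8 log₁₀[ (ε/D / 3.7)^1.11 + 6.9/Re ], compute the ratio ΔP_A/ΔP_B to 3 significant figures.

ΔP_A/ΔP_B ≈ 11.2

Pipe A: V = Q/A = 0.00151/0.0007069 = 2.136 m/s; Re = 2.302e+04; ε/D = 0.00433; Haaland → f = 0.03281; ΔP_A = f(L/D)(ρV²/2) = 2.424e+06 Pa.
Pipe B: V = Q/A = 0.00151/0.001493 = 1.011 m/s; Re = 1.584e+04; ε/D = 2.75e-05; Haaland → f = 0.02736; ΔP_B = f(L/D)(ρV²/2) = 2.173e+05 Pa.
ΔP_A/ΔP_B = 2.424e+06/2.173e+05 = 11.2.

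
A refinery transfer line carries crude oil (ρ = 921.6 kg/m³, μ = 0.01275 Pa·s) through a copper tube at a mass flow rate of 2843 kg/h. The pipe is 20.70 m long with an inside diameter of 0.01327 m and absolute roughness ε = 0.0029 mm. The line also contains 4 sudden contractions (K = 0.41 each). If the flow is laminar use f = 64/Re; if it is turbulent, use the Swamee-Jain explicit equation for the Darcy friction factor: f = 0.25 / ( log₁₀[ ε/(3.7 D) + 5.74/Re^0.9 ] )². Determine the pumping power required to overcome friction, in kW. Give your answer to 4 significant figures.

ṁ = 2843 kg/h = 2843/3600 = 0.7897 kg/s.
A = πD²/4 = π(0.01327)²/4 = 0.0001383 m²; mean velocity V = ṁ/(ρA) = 0.7897/(921.6 · 0.0001383) = 6.196 m/s.
Reynolds number Re = ρVD/μ = 921.6 · 6.196 · 0.01327 / 0.0127 = 5943.
Re > 4000 → turbulent. Relative roughness ε/D = 2.9e-06/0.01327 = 0.000219. Swamee-Jain: f = 0.25/(log₁₀[0.000219/3.7 + 5.74/5943^0.9])² = 0.25/(log₁₀[5.91e-05 + 0.0023])² = 0.25/(-2.627)² = 0.03623.
Total minor-loss coefficient ΣK = 4·0.41 = 1.64.
ΔP = [f·L/D + ΣK]·(ρV²/2) = [0.03623·20.7/0.01327 + 1.64]·(921.6·6.196²/2) = [56.52 + 1.64]·1.769e+04 = 1.029e+06 Pa.
Q = ṁ/ρ = 0.7897/921.6 = 0.0008569 m³/s.
Pumping power P = QΔP = 0.0008569·1.029e+06 = 881.63 W = 0.8816 kW.

P ≈ 0.8816 kW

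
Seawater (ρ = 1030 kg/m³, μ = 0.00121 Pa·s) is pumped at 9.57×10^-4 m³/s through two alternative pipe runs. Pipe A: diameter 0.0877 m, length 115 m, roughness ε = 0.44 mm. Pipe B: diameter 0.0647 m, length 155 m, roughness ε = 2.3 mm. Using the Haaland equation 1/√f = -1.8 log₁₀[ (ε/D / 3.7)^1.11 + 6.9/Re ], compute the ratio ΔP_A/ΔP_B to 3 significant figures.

ΔP_A/ΔP_B ≈ 0.0936

Pipe A: V = Q/A = 0.000957/0.006041 = 0.1584 m/s; Re = 1.183e+04; ε/D = 0.00502; Haaland → f = 0.03653; ΔP_A = f(L/D)(ρV²/2) = 619.1 Pa.
Pipe B: V = Q/A = 0.000957/0.003288 = 0.2911 m/s; Re = 1.603e+04; ε/D = 0.0355; Haaland → f = 0.06331; ΔP_B = f(L/D)(ρV²/2) = 6618 Pa.
ΔP_A/ΔP_B = 619.1/6618 = 0.0936.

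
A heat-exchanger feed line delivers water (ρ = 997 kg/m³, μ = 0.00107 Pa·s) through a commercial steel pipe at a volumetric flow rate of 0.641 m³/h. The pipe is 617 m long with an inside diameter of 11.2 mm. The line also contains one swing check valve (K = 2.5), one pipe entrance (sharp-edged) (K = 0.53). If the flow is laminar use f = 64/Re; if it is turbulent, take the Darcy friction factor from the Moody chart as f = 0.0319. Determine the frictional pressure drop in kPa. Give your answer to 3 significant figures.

Q = 0.641 m³/h = 0.641/3600 = 0.0001781 m³/s.
Cross-sectional area A = πD²/4 = π(0.0112)²/4 = 9.852e-05 m²; mean velocity V = Q/A = 0.0001781/9.852e-05 = 1.807 m/s.
Reynolds number Re = ρVD/μ = 997 · 1.807 · 0.0112 / 0.00107 = 1.886e+04.
Re > 4000 → turbulent; use the Moody-chart value f = 0.0319.
Total minor-loss coefficient ΣK = 1·2.5 + 1·0.53 = 3.03.
ΔP = [f·L/D + ΣK]·(ρV²/2) = [0.0319·617/0.0112 + 3.03]·(997·1.807²/2) = [1757 + 3.03]·1628 = 2.866e+06 Pa.
ΔP = 2.866e+06 Pa = 2870 kPa.

ΔP ≈ 2870 kPa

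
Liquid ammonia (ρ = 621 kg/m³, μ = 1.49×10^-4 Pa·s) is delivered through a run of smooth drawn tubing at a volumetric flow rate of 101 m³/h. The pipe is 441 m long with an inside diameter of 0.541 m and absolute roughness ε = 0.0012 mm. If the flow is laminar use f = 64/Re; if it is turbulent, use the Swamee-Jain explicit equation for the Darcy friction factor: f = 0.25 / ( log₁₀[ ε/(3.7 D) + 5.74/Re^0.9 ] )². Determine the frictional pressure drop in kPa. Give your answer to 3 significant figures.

Q = 101 m³/h = 101/3600 = 0.02806 m³/s.
Cross-sectional area A = πD²/4 = π(0.541)²/4 = 0.2299 m²; mean velocity V = Q/A = 0.02806/0.2299 = 0.122 m/s.
Reynolds number Re = ρVD/μ = 621 · 0.122 · 0.541 / 0.000149 = 2.752e+05.
Re > 4000 → turbulent. Relative roughness ε/D = 1.2e-06/0.541 = 2.22e-06. Swamee-Jain: f = 0.25/(log₁₀[2.22e-06/3.7 + 5.74/2.752e+05^0.9])² = 0.25/(log₁₀[5.99e-07 + 7.3e-05])² = 0.25/(-4.133)² = 0.01463.
Darcy-Weisbach: ΔP = f(L/D)(ρV²/2) = 0.01463·(441/0.541)·(621·0.122²/2) = 0.01463·815.2·4.625 = 55.17 Pa.
ΔP = 55.17 Pa = 0.0552 kPa.

ΔP ≈ 0.0552 kPa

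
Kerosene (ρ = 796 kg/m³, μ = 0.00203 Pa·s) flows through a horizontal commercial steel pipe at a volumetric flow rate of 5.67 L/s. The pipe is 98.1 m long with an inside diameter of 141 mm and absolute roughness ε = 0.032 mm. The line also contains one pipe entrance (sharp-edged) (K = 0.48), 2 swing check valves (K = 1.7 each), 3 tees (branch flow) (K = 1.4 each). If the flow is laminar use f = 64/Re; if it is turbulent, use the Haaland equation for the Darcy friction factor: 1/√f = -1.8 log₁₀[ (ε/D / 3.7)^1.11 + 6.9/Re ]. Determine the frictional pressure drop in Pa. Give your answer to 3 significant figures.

ΔP ≈ 1380 Pa

Q = 5.67 L/s = 5.67/1000 = 0.00567 m³/s.
Cross-sectional area A = πD²/4 = π(0.141)²/4 = 0.01561 m²; mean velocity V = Q/A = 0.00567/0.01561 = 0.3631 m/s.
Reynolds number Re = ρVD/μ = 796 · 0.3631 · 0.141 / 0.00203 = 2.008e+04.
Re > 4000 → turbulent. Relative roughness ε/D = 3.2e-05/0.141 = 0.000227. Haaland: 1/√f = -1.8 log₁₀[(0.000227/3.7)^1.11 + 6.9/2.008e+04] = -1.8 log₁₀[2.11e-05 + 0.000344] = 6.188, so f = 0.02611.
Total minor-loss coefficient ΣK = 1·0.48 + 2·1.7 + 3·1.4 = 8.08.
ΔP = [f·L/D + ΣK]·(ρV²/2) = [0.02611·98.1/0.141 + 8.08]·(796·0.3631²/2) = [18.17 + 8.08]·52.48 = 1377 Pa.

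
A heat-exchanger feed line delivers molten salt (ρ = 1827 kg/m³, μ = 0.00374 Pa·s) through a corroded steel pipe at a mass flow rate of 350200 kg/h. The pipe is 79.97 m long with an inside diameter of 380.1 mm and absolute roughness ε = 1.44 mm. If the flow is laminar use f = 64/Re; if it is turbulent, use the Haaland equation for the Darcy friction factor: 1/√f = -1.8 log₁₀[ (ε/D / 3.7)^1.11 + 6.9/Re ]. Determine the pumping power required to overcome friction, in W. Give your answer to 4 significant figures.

ṁ = 350200 kg/h = 350200/3600 = 97.28 kg/s.
A = πD²/4 = π(0.3801)²/4 = 0.1135 m²; mean velocity V = ṁ/(ρA) = 97.28/(1827 · 0.1135) = 0.4692 m/s.
Reynolds number Re = ρVD/μ = 1827 · 0.4692 · 0.3801 / 0.00374 = 8.713e+04.
Re > 4000 → turbulent. Relative roughness ε/D = 0.00144/0.3801 = 0.00379. Haaland: 1/√f = -1.8 log₁₀[(0.00379/3.7)^1.11 + 6.9/8.713e+04] = -1.8 log₁₀[0.00048 + 7.92e-05] = 5.854, so f = 0.02918.
Darcy-Weisbach: ΔP = f(L/D)(ρV²/2) = 0.02918·(79.97/0.3801)·(1827·0.4692²/2) = 0.02918·210.4·201.1 = 1235 Pa.
Q = ṁ/ρ = 97.28/1827 = 0.05324 m³/s.
Pumping power P = QΔP = 0.05324·1235 = 65.745 W = 65.75 W.

P ≈ 65.75 W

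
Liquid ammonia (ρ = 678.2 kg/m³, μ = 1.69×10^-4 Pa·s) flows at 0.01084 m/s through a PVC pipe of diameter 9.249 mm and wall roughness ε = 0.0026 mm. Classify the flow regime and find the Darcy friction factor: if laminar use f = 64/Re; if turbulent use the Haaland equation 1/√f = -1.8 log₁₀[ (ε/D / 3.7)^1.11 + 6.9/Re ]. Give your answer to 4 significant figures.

Re = ρVD/μ = 678.2·0.01084·0.009249/0.000169 = 402.3.
Re < 2300 → laminar, so f = 64/Re = 0.1591 (roughness is irrelevant in laminar flow).

f ≈ 0.1591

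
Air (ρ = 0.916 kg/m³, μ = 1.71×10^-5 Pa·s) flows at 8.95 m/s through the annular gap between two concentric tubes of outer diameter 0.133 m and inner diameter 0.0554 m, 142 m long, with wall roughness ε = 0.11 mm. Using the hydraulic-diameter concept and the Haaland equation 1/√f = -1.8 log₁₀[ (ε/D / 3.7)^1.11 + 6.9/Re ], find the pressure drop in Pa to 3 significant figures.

ΔP ≈ 1730 Pa

Hydraulic diameter D_h = 4A/P = D_o - D_i = 0.133 - 0.0554 = 0.0776 m.
Re = ρVD_h/μ = 0.916·8.95·0.0776/1.71e-05 = 3.72e+04.
ε/D_h = 0.00011/0.0776 = 0.00142; Haaland gives 1/√f = -1.8 log₁₀[0.000161+0.000185] = 6.228, so f = 0.02578.
ΔP = f(L/D_h)(ρV²/2) = 0.02578·142/0.0776·36.69 = 1731 Pa.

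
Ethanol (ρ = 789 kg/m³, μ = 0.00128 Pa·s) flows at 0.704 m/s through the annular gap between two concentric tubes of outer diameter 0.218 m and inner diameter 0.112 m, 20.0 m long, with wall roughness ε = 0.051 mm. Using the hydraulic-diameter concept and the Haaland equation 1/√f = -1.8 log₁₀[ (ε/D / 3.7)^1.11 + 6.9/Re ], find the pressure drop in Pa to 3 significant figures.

Hydraulic diameter D_h = 4A/P = D_o - D_i = 0.218 - 0.112 = 0.106 m.
Re = ρVD_h/μ = 789·0.704·0.106/0.00128 = 4.6e+04.
ε/D_h = 5.1e-05/0.106 = 0.000481; Haaland gives 1/√f = -1.8 log₁₀[4.86e-05+0.00015] = 6.664, so f = 0.02252.
ΔP = f(L/D_h)(ρV²/2) = 0.02252·20/0.106·195.5 = 830.8 Pa.

ΔP ≈ 831 Pa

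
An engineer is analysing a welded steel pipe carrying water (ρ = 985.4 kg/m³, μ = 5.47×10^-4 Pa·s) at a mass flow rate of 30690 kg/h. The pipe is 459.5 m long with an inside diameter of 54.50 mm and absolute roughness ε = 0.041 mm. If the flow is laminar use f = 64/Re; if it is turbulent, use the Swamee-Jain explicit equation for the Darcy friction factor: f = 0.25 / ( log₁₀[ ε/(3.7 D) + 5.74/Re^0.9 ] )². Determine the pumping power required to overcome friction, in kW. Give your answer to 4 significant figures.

P ≈ 9.615 kW

ṁ = 30690 kg/h = 30690/3600 = 8.525 kg/s.
A = πD²/4 = π(0.0545)²/4 = 0.002333 m²; mean velocity V = ṁ/(ρA) = 8.525/(985.4 · 0.002333) = 3.709 m/s.
Reynolds number Re = ρVD/μ = 985.4 · 3.709 · 0.0545 / 0.000547 = 3.641e+05.
Re > 4000 → turbulent. Relative roughness ε/D = 4.1e-05/0.0545 = 0.000752. Swamee-Jain: f = 0.25/(log₁₀[0.000752/3.7 + 5.74/3.641e+05^0.9])² = 0.25/(log₁₀[0.000203 + 5.67e-05])² = 0.25/(-3.585)² = 0.01945.
Darcy-Weisbach: ΔP = f(L/D)(ρV²/2) = 0.01945·(459.5/0.0545)·(985.4·3.709²/2) = 0.01945·8431·6776 = 1.111e+06 Pa.
Q = ṁ/ρ = 8.525/985.4 = 0.008651 m³/s.
Pumping power P = QΔP = 0.008651·1.111e+06 = 9614.5 W = 9.615 kW.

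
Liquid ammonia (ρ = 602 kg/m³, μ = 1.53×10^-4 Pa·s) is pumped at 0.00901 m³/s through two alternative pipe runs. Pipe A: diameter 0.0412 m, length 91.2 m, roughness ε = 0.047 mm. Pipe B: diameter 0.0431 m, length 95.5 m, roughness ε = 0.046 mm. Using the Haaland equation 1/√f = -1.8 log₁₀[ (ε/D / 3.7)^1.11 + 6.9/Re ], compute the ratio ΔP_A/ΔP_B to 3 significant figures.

Pipe A: V = Q/A = 0.00901/0.001333 = 6.758 m/s; Re = 1.096e+06; ε/D = 0.00114; Haaland → f = 0.02054; ΔP_A = f(L/D)(ρV²/2) = 6.252e+05 Pa.
Pipe B: V = Q/A = 0.00901/0.001459 = 6.176 m/s; Re = 1.047e+06; ε/D = 0.00107; Haaland → f = 0.02023; ΔP_B = f(L/D)(ρV²/2) = 5.147e+05 Pa.
ΔP_A/ΔP_B = 6.252e+05/5.147e+05 = 1.21.

ΔP_A/ΔP_B ≈ 1.21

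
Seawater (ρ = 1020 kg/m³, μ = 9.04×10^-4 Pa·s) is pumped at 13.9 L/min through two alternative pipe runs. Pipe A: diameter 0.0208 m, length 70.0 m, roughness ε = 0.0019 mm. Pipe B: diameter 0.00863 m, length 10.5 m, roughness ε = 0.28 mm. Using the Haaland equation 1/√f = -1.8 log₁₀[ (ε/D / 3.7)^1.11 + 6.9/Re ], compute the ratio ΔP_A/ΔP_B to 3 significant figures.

Pipe A: V = Q/A = 0.0002317/0.0003398 = 0.6818 m/s; Re = 1.6e+04; ε/D = 9.13e-05; Haaland → f = 0.02738; ΔP_A = f(L/D)(ρV²/2) = 2.184e+04 Pa.
Pipe B: V = Q/A = 0.0002317/5.849e-05 = 3.961 m/s; Re = 3.857e+04; ε/D = 0.0324; Haaland → f = 0.05997; ΔP_B = f(L/D)(ρV²/2) = 5.837e+05 Pa.
ΔP_A/ΔP_B = 2.184e+04/5.837e+05 = 0.0374.

ΔP_A/ΔP_B ≈ 0.0374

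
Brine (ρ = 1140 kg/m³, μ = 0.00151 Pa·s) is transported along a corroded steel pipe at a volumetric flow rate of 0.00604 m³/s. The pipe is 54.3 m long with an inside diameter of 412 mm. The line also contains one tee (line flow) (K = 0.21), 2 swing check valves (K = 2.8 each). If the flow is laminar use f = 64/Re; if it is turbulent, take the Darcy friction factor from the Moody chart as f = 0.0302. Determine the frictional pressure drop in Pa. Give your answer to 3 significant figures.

ΔP ≈ 11.5 Pa

Cross-sectional area A = πD²/4 = π(0.412)²/4 = 0.1333 m²; mean velocity V = Q/A = 0.00604/0.1333 = 0.04531 m/s.
Reynolds number Re = ρVD/μ = 1140 · 0.04531 · 0.412 / 0.00151 = 1.409e+04.
Re > 4000 → turbulent; use the Moody-chart value f = 0.0302.
Total minor-loss coefficient ΣK = 1·0.21 + 2·2.8 = 5.81.
ΔP = [f·L/D + ΣK]·(ρV²/2) = [0.0302·54.3/0.412 + 5.81]·(1140·0.04531²/2) = [3.98 + 5.81]·1.17 = 11.45 Pa.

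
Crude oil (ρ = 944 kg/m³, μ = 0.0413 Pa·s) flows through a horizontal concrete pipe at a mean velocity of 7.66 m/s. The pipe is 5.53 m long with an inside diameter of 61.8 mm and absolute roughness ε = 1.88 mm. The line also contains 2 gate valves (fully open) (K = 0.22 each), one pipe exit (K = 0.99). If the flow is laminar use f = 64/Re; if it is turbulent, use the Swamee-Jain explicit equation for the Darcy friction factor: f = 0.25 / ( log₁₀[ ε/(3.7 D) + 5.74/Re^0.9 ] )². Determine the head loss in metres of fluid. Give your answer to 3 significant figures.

h_f ≈ 20.7 m

Reynolds number Re = ρVD/μ = 944 · 7.66 · 0.0618 / 0.0413 = 1.082e+04.
Re > 4000 → turbulent. Relative roughness ε/D = 0.00188/0.0618 = 0.0304. Swamee-Jain: f = 0.25/(log₁₀[0.0304/3.7 + 5.74/1.082e+04^0.9])² = 0.25/(log₁₀[0.00822 + 0.00134])² = 0.25/(-2.019)² = 0.06131.
Total minor-loss coefficient ΣK = 2·0.22 + 1·0.99 = 1.43.
ΔP = [f·L/D + ΣK]·(ρV²/2) = [0.06131·5.53/0.0618 + 1.43]·(944·7.66²/2) = [5.486 + 1.43]·2.769e+04 = 1.915e+05 Pa.
Head loss h_f = ΔP/(ρg) = 1.915e+05/(944·9.81) = 20.7 m.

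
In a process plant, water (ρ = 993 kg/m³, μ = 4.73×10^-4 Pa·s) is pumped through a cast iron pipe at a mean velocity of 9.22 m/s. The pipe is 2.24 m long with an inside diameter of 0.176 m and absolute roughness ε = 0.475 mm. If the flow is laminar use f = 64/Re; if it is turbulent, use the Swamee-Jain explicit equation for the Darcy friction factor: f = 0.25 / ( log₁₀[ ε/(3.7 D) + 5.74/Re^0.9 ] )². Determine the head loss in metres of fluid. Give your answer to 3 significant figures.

Reynolds number Re = ρVD/μ = 993 · 9.22 · 0.176 / 0.000473 = 3.407e+06.
Re > 4000 → turbulent. Relative roughness ε/D = 0.000475/0.176 = 0.0027. Swamee-Jain: f = 0.25/(log₁₀[0.0027/3.7 + 5.74/3.407e+06^0.9])² = 0.25/(log₁₀[0.000729 + 7.58e-06])² = 0.25/(-3.133)² = 0.02548.
Darcy-Weisbach: ΔP = f(L/D)(ρV²/2) = 0.02548·(2.24/0.176)·(993·9.22²/2) = 0.02548·12.73·4.221e+04 = 1.369e+04 Pa.
Head loss h_f = ΔP/(ρg) = 1.369e+04/(993·9.81) = 1.40 m.

h_f ≈ 1.40 m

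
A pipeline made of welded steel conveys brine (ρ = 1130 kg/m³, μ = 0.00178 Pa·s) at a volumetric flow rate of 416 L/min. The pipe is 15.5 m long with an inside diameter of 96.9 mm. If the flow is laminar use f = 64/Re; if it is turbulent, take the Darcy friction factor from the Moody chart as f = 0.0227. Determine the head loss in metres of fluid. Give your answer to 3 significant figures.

Q = 416 L/min = 416/60000 = 0.006933 m³/s.
Cross-sectional area A = πD²/4 = π(0.0969)²/4 = 0.007375 m²; mean velocity V = Q/A = 0.006933/0.007375 = 0.9402 m/s.
Reynolds number Re = ρVD/μ = 1130 · 0.9402 · 0.0969 / 0.00178 = 5.783e+04.
Re > 4000 → turbulent; use the Moody-chart value f = 0.0227.
Darcy-Weisbach: ΔP = f(L/D)(ρV²/2) = 0.0227·(15.5/0.0969)·(1130·0.9402²/2) = 0.0227·160·499.4 = 1813 Pa.
Head loss h_f = ΔP/(ρg) = 1813/(1130·9.81) = 0.164 m.

h_f ≈ 0.164 m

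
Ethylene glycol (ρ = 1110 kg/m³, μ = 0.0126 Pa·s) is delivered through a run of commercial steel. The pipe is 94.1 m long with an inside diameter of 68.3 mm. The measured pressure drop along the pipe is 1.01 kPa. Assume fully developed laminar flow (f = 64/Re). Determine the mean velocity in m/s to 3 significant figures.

V ≈ 0.124 m/s

For laminar flow, f = 64/Re with Re = ρVD/μ, so Darcy-Weisbach reduces to ΔP = 32μLV/D². Solving for V: V = ΔP·D²/(32μL) = 1010·(0.0683)²/(32·0.0126·94.1) = 0.1242 m/s.
Check: Re = ρVD/μ = 1110·0.1242·0.0683/0.0126 = 747.2 < 2300, so the laminar assumption holds.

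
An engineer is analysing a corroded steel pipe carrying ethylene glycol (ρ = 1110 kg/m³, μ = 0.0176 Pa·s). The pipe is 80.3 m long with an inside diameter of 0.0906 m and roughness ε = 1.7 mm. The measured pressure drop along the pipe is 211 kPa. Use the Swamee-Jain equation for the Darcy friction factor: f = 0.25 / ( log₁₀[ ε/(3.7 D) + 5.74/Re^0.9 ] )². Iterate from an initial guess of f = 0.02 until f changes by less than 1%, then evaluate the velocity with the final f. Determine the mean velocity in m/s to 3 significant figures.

Rearranging Darcy-Weisbach: V = √(2·ΔP·D/(f·L·ρ)). With ε/D = 0.0017/0.0906 = 0.0188, iterate starting from f = 0.02:
  f = 0.02 → V = √(2·2.11e+05·0.0906/(0.02·80.3·1110)) = 4.631 m/s; Re = ρVD/μ = 2.646e+04; f → 0.04955
  f = 0.04955 → V = 2.942 m/s; Re = 1.681e+04; f → 0.05056
  f = 0.05056 → V = 2.913 m/s; Re = 1.664e+04; f → 0.05059
Converged (Δf/f < 1%). With the final f = 0.05059: V = √(2·2.11e+05·0.0906/(0.05059·80.3·1110)) = 2.912 m/s.

V ≈ 2.91 m/s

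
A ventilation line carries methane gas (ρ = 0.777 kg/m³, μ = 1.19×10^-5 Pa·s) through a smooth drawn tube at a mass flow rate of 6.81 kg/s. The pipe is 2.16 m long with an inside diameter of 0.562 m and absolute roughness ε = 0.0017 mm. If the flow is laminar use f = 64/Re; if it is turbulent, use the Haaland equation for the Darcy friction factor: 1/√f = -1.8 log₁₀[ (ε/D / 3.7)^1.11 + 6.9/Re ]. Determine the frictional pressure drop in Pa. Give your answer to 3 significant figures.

A = πD²/4 = π(0.562)²/4 = 0.2481 m²; mean velocity V = ṁ/(ρA) = 6.81/(0.777 · 0.2481) = 35.33 m/s.
Reynolds number Re = ρVD/μ = 0.777 · 35.33 · 0.562 / 1.19e-05 = 1.297e+06.
Re > 4000 → turbulent. Relative roughness ε/D = 1.7e-06/0.562 = 3.02e-06. Haaland: 1/√f = -1.8 log₁₀[(3.02e-06/3.7)^1.11 + 6.9/1.297e+06] = -1.8 log₁₀[1.75e-07 + 5.32e-06] = 9.468, so f = 0.01116.
Darcy-Weisbach: ΔP = f(L/D)(ρV²/2) = 0.01116·(2.16/0.562)·(0.777·35.33²/2) = 0.01116·3.843·485 = 20.79 Pa.

ΔP ≈ 20.8 Pa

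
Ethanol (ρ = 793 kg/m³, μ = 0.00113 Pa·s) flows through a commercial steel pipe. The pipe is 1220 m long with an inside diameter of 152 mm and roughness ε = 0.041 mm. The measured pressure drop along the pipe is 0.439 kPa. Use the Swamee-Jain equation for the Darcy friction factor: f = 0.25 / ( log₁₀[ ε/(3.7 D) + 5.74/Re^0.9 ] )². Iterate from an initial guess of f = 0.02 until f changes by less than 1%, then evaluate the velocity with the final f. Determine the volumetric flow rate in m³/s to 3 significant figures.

Rearranging Darcy-Weisbach: V = √(2·ΔP·D/(f·L·ρ)). With ε/D = 4.1e-05/0.152 = 0.00027, iterate starting from f = 0.02:
  f = 0.02 → V = √(2·439·0.152/(0.02·1220·793)) = 0.08305 m/s; Re = ρVD/μ = 8859; f → 0.03248
  f = 0.03248 → V = 0.06517 m/s; Re = 6952; f → 0.03472
  f = 0.03472 → V = 0.06303 m/s; Re = 6724; f → 0.03505
Converged (Δf/f < 1%). With the final f = 0.03505: V = √(2·439·0.152/(0.03505·1220·793)) = 0.06274 m/s.
Q = V·A = 0.06274·(π/4·0.152²) = 0.001138 m³/s = 0.00114 m³/s.

Q ≈ 0.00114 m³/s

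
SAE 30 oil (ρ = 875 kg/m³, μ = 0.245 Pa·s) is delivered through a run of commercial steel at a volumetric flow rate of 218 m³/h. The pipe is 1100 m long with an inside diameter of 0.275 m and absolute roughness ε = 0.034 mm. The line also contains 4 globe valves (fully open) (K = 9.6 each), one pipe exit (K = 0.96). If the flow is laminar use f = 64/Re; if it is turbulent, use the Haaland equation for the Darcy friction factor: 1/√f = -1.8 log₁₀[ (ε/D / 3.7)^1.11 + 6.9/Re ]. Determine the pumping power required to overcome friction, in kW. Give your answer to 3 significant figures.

Q = 218 m³/h = 218/3600 = 0.06056 m³/s.
Cross-sectional area A = πD²/4 = π(0.275)²/4 = 0.0594 m²; mean velocity V = Q/A = 0.06056/0.0594 = 1.02 m/s.
Reynolds number Re = ρVD/μ = 875 · 1.02 · 0.275 / 0.245 = 1001.
Re < 2300 → laminar flow, so f = 64/Re = 64/1001 = 0.06392 (the turbulent correlation is not needed).
Total minor-loss coefficient ΣK = 4·9.6 + 1·0.96 = 39.4.
ΔP = [f·L/D + ΣK]·(ρV²/2) = [0.06392·1100/0.275 + 39.4]·(875·1.02²/2) = [255.7 + 39.4]·454.8 = 1.342e+05 Pa.
Pumping power P = QΔP = 0.06056·1.342e+05 = 8124 W = 8.12 kW.

P ≈ 8.12 kW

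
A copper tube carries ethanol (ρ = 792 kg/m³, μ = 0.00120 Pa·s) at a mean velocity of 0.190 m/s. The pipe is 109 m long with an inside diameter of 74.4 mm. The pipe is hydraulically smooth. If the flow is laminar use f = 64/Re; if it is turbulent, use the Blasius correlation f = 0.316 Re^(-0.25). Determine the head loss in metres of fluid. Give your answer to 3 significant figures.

h_f ≈ 0.0867 m

Reynolds number Re = ρVD/μ = 792 · 0.19 · 0.0744 / 0.0012 = 9330.
Re > 4000 → turbulent. Smooth-pipe (Blasius): f = 0.316 Re^(-0.25) = 0.316/(9330)^0.25 = 0.03215.
Darcy-Weisbach: ΔP = f(L/D)(ρV²/2) = 0.03215·(109/0.0744)·(792·0.19²/2) = 0.03215·1465·14.3 = 673.4 Pa.
Head loss h_f = ΔP/(ρg) = 673.4/(792·9.81) = 0.0867 m.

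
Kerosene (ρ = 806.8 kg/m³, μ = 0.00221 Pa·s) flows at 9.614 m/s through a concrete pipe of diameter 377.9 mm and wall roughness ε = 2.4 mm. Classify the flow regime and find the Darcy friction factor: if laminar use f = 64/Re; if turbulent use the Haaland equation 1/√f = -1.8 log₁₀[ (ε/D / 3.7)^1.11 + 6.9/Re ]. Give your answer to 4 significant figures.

Re = ρVD/μ = 806.8·9.614·0.3779/0.00221 = 1.326e+06.
Re > 4000 → turbulent. ε/D = 0.0024/0.3779 = 0.00635; Haaland: 1/√f = -1.8 log₁₀[0.000852 + 5.2e-06] = 5.52, so f = 0.03281.

f ≈ 0.03281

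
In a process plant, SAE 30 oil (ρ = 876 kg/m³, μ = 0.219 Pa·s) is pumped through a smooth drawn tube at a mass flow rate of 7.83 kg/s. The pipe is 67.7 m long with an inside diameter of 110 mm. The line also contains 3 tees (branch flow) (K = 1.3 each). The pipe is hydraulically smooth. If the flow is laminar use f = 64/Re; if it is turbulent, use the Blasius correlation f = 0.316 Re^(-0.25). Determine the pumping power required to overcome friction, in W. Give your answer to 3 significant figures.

A = πD²/4 = π(0.11)²/4 = 0.009503 m²; mean velocity V = ṁ/(ρA) = 7.83/(876 · 0.009503) = 0.9406 m/s.
Reynolds number Re = ρVD/μ = 876 · 0.9406 · 0.11 / 0.219 = 413.8.
Re < 2300 → laminar flow, so f = 64/Re = 64/413.8 = 0.1546 (the turbulent correlation is not needed).
Total minor-loss coefficient ΣK = 3·1.3 = 3.9.
ΔP = [f·L/D + ΣK]·(ρV²/2) = [0.1546·67.7/0.11 + 3.9]·(876·0.9406²/2) = [95.18 + 3.9]·387.5 = 3.839e+04 Pa.
Q = ṁ/ρ = 7.83/876 = 0.008938 m³/s.
Pumping power P = QΔP = 0.008938·3.839e+04 = 343.1 W = 343 W.

P ≈ 343 W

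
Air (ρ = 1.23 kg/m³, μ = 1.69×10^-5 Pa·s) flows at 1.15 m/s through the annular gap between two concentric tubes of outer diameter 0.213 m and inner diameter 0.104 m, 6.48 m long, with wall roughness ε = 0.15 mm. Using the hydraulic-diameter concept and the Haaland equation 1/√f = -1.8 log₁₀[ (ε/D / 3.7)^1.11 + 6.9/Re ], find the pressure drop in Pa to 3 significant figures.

Hydraulic diameter D_h = 4A/P = D_o - D_i = 0.213 - 0.104 = 0.109 m.
Re = ρVD_h/μ = 1.23·1.15·0.109/1.69e-05 = 9123.
ε/D_h = 0.00015/0.109 = 0.00138; Haaland gives 1/√f = -1.8 log₁₀[0.000156+0.000756] = 5.472, so f = 0.0334.
ΔP = f(L/D_h)(ρV²/2) = 0.0334·6.48/0.109·0.8133 = 1.615 Pa.

ΔP ≈ 1.62 Pa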